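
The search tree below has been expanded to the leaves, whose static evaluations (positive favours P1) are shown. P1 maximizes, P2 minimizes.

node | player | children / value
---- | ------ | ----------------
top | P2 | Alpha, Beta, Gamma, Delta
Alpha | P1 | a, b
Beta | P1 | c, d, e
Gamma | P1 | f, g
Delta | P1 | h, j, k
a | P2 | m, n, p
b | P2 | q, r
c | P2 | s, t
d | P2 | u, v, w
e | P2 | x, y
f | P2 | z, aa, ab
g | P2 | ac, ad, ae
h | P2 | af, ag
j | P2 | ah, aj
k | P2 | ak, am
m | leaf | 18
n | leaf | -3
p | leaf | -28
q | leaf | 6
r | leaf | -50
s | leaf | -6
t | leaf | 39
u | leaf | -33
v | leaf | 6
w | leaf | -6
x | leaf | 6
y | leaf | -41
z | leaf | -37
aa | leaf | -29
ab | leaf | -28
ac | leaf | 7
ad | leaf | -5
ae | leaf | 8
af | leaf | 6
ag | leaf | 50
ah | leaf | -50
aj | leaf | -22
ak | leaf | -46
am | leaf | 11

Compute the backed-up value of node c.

c (P2): min(-6, 39) = -6

-6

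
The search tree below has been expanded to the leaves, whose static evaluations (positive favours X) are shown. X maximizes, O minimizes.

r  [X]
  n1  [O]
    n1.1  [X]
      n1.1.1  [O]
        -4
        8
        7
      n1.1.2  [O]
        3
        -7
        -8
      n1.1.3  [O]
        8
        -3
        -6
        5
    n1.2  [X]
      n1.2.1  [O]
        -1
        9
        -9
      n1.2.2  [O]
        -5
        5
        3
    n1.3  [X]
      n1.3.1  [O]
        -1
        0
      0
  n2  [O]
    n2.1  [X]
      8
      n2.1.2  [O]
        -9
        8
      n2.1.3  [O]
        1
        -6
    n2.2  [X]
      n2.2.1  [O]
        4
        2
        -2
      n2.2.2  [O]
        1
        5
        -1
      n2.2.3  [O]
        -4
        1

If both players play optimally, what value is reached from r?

n1.1.1 (O): min(-4, 8, 7) = -4
n1.1.2 (O): min(3, -7, -8) = -8
n1.1.3 (O): min(8, -3, -6, 5) = -6
n1.1 (X): max(-4, -8, -6) = -4
n1.2.1 (O): min(-1, 9, -9) = -9
n1.2.2 (O): min(-5, 5, 3) = -5
n1.2 (X): max(-9, -5) = -5
n1.3.1 (O): min(-1, 0) = -1
n1.3 (X): max(-1, 0) = 0
n1 (O): min(-4, -5, 0) = -5
n2.1.2 (O): min(-9, 8) = -9
n2.1.3 (O): min(1, -6) = -6
n2.1 (X): max(8, -9, -6) = 8
n2.2.1 (O): min(4, 2, -2) = -2
n2.2.2 (O): min(1, 5, -1) = -1
n2.2.3 (O): min(-4, 1) = -4
n2.2 (X): max(-2, -1, -4) = -1
n2 (O): min(8, -1) = -1
r (X): max(-5, -1) = -1

-1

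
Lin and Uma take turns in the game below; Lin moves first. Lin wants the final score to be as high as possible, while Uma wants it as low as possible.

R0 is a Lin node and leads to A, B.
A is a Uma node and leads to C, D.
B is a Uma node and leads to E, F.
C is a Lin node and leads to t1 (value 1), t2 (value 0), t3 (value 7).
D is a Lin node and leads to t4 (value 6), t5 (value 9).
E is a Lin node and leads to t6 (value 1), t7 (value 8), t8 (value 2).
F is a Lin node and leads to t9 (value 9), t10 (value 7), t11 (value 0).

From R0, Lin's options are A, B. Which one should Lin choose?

B

C (Lin): max(1, 0, 7) = 7
D (Lin): max(6, 9) = 9
A (Uma): min(7, 9) = 7
E (Lin): max(1, 8, 2) = 8
F (Lin): max(9, 7, 0) = 9
B (Uma): min(8, 9) = 8
R0 (Lin): max(7, 8) = 8
Lin at R0 wants the highest of {A=7, B=8}, so chooses B.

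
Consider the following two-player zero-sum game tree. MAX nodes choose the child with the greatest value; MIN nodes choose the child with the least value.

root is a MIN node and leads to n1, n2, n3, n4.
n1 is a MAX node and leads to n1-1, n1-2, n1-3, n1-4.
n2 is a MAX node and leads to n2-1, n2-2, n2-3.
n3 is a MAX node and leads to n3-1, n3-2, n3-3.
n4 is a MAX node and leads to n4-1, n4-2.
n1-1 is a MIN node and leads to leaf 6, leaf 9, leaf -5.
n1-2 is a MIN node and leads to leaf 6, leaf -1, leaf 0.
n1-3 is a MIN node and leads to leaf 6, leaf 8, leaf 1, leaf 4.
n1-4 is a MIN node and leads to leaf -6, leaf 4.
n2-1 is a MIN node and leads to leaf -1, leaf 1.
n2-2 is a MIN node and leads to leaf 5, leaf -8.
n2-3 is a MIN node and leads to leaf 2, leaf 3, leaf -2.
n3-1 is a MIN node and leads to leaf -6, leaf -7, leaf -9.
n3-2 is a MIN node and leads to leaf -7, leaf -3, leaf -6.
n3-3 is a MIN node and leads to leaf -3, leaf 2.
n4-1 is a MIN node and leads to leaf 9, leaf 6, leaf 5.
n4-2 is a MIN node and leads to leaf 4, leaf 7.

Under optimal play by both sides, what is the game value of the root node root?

-3

n1-1 (MIN): min(6, 9, -5) = -5
n1-2 (MIN): min(6, -1, 0) = -1
n1-3 (MIN): min(6, 8, 1, 4) = 1
n1-4 (MIN): min(-6, 4) = -6
n1 (MAX): max(-5, -1, 1, -6) = 1
n2-1 (MIN): min(-1, 1) = -1
n2-2 (MIN): min(5, -8) = -8
n2-3 (MIN): min(2, 3, -2) = -2
n2 (MAX): max(-1, -8, -2) = -1
n3-1 (MIN): min(-6, -7, -9) = -9
n3-2 (MIN): min(-7, -3, -6) = -7
n3-3 (MIN): min(-3, 2) = -3
n3 (MAX): max(-9, -7, -3) = -3
n4-1 (MIN): min(9, 6, 5) = 5
n4-2 (MIN): min(4, 7) = 4
n4 (MAX): max(5, 4) = 5
root (MIN): min(1, -1, -3, 5) = -3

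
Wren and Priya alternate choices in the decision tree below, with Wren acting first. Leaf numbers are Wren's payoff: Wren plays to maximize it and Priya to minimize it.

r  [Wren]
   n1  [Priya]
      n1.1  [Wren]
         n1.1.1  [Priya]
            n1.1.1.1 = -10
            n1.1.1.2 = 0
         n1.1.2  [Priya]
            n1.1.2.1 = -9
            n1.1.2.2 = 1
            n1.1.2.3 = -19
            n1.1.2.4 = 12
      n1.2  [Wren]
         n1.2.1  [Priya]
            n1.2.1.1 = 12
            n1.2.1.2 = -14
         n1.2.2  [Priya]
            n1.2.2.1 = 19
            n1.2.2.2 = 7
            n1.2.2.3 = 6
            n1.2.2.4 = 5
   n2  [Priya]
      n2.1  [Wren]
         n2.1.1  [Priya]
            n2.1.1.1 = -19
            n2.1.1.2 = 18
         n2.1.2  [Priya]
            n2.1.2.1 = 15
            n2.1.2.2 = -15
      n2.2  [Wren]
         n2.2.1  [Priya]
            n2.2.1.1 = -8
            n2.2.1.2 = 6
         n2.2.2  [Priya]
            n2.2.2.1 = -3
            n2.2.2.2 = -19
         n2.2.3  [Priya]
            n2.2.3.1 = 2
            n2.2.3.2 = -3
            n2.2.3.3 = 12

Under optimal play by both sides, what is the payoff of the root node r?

-10

n1.1.1 (Priya): min(-10, 0) = -10
n1.1.2 (Priya): min(-9, 1, -19, 12) = -19
n1.1 (Wren): max(-10, -19) = -10
n1.2.1 (Priya): min(12, -14) = -14
n1.2.2 (Priya): min(19, 7, 6, 5) = 5
n1.2 (Wren): max(-14, 5) = 5
n1 (Priya): min(-10, 5) = -10
n2.1.1 (Priya): min(-19, 18) = -19
n2.1.2 (Priya): min(15, -15) = -15
n2.1 (Wren): max(-19, -15) = -15
n2.2.1 (Priya): min(-8, 6) = -8
n2.2.2 (Priya): min(-3, -19) = -19
n2.2.3 (Priya): min(2, -3, 12) = -3
n2.2 (Wren): max(-8, -19, -3) = -3
n2 (Priya): min(-15, -3) = -15
r (Wren): max(-10, -15) = -10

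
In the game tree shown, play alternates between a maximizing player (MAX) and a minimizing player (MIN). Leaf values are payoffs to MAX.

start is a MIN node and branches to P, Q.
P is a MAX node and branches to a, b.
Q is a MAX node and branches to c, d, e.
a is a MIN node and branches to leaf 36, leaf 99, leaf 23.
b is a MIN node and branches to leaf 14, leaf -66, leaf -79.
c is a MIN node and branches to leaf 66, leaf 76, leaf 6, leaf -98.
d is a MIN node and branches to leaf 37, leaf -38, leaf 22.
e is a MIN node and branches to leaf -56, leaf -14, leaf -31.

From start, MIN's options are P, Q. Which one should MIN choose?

Q

a (MIN): min(36, 99, 23) = 23
b (MIN): min(14, -66, -79) = -79
P (MAX): max(23, -79) = 23
c (MIN): min(66, 76, 6, -98) = -98
d (MIN): min(37, -38, 22) = -38
e (MIN): min(-56, -14, -31) = -56
Q (MAX): max(-98, -38, -56) = -38
start (MIN): min(23, -38) = -38
MIN at start wants the lowest of {P=23, Q=-38}, so chooses Q.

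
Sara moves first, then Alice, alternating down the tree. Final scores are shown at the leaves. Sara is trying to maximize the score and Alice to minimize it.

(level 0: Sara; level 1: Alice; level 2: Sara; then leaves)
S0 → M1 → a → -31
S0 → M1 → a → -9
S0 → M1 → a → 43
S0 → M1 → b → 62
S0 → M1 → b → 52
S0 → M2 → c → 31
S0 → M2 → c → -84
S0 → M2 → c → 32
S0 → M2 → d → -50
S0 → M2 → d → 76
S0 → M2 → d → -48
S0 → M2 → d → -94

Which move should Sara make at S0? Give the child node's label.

M1

a (Sara): max(-31, -9, 43) = 43
b (Sara): max(62, 52) = 62
M1 (Alice): min(43, 62) = 43
c (Sara): max(31, -84, 32) = 32
d (Sara): max(-50, 76, -48, -94) = 76
M2 (Alice): min(32, 76) = 32
S0 (Sara): max(43, 32) = 43
Sara at S0 wants the highest of {M1=43, M2=32}, so chooses M1.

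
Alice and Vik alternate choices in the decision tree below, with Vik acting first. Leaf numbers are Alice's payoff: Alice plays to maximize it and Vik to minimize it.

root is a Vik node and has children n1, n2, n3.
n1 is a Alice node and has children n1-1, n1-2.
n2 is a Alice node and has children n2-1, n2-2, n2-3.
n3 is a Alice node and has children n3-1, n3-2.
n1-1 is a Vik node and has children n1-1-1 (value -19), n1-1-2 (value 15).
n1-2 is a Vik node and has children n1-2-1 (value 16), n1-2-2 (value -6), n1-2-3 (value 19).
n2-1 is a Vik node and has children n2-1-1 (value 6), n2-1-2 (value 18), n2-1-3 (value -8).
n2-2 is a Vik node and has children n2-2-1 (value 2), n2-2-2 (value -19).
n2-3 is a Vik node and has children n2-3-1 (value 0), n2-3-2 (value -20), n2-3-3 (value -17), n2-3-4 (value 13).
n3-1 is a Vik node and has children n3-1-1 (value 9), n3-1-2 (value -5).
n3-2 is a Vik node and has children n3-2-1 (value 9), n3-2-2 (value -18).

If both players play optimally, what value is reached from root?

-8

n1-1 (Vik): min(-19, 15) = -19
n1-2 (Vik): min(16, -6, 19) = -6
n1 (Alice): max(-19, -6) = -6
n2-1 (Vik): min(6, 18, -8) = -8
n2-2 (Vik): min(2, -19) = -19
n2-3 (Vik): min(0, -20, -17, 13) = -20
n2 (Alice): max(-8, -19, -20) = -8
n3-1 (Vik): min(9, -5) = -5
n3-2 (Vik): min(9, -18) = -18
n3 (Alice): max(-5, -18) = -5
root (Vik): min(-6, -8, -5) = -8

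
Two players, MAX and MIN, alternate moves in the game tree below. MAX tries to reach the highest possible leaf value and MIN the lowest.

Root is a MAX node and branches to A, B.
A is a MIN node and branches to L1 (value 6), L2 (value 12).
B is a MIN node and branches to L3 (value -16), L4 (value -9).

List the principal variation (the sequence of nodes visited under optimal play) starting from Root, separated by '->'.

A (MIN): min(6, 12) = 6
B (MIN): min(-16, -9) = -16
Root (MAX): max(6, -16) = 6
At Root, MAX picks A (highest: 6).
At A, MIN picks L1 (lowest: 6).
Terminal value 6.

Root -> A -> L1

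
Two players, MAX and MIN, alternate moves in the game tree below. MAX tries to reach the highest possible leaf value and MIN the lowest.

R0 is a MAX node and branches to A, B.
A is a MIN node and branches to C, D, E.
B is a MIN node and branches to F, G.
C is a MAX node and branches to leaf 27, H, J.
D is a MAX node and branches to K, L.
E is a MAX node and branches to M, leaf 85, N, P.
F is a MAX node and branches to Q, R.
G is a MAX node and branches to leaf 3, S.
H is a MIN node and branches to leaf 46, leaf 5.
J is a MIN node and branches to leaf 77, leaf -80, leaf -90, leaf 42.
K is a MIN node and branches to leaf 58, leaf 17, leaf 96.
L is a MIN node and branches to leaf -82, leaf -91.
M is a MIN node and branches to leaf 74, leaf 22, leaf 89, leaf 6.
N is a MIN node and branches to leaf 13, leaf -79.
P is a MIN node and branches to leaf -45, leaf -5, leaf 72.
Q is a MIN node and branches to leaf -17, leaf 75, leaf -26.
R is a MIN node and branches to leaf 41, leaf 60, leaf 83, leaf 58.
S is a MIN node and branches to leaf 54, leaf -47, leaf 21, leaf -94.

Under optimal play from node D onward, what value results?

K (MIN): min(58, 17, 96) = 17
L (MIN): min(-82, -91) = -91
D (MAX): max(17, -91) = 17

17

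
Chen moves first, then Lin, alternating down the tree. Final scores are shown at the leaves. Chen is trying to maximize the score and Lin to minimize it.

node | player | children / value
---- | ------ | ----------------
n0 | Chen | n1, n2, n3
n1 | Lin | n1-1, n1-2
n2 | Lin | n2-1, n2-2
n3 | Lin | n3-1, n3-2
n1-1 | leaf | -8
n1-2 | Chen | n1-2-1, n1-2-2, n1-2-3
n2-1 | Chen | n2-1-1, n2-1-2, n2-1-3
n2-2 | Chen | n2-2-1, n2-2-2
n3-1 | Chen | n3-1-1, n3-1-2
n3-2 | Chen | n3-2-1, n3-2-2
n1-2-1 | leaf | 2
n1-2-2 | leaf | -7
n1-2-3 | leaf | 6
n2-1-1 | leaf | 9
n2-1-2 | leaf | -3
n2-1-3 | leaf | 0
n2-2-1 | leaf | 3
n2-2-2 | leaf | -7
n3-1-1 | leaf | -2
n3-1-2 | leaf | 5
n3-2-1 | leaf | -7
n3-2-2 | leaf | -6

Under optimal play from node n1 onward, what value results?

-8

n1-2 (Chen): max(2, -7, 6) = 6
n1 (Lin): min(-8, 6) = -8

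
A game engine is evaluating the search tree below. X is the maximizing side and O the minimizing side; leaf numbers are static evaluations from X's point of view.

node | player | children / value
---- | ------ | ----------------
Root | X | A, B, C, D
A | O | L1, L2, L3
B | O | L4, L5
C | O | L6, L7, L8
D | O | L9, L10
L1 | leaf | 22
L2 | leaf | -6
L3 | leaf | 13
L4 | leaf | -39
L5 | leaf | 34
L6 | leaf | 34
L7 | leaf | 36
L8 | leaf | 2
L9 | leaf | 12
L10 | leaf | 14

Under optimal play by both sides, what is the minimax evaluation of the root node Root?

A (O): min(22, -6, 13) = -6
B (O): min(-39, 34) = -39
C (O): min(34, 36, 2) = 2
D (O): min(12, 14) = 12
Root (X): max(-6, -39, 2, 12) = 12

12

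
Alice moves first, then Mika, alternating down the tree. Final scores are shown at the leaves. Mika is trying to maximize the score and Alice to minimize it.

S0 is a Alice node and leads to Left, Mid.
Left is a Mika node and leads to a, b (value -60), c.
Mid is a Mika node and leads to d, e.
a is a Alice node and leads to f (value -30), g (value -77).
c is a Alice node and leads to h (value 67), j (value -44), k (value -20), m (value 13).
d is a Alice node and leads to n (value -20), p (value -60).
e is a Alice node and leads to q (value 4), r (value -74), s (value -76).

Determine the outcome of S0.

a (Alice): min(-30, -77) = -77
c (Alice): min(67, -44, -20, 13) = -44
Left (Mika): max(-77, -60, -44) = -44
d (Alice): min(-20, -60) = -60
e (Alice): min(4, -74, -76) = -76
Mid (Mika): max(-60, -76) = -60
S0 (Alice): min(-44, -60) = -60

-60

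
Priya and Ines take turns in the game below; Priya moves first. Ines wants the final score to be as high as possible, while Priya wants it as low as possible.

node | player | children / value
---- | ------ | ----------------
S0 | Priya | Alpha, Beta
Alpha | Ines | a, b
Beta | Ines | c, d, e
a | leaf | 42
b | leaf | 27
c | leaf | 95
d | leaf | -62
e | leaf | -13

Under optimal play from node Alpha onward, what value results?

42

Alpha (Ines): max(42, 27) = 42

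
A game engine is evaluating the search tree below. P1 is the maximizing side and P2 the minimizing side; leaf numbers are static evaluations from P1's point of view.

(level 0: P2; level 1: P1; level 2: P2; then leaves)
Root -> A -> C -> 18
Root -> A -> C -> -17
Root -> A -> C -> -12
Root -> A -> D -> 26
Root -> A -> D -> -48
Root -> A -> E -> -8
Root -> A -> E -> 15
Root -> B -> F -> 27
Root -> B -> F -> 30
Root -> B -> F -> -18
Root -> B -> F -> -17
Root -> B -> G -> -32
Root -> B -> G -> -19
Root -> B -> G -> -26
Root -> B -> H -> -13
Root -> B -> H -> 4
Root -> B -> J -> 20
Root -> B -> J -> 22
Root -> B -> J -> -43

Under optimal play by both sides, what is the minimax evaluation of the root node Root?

-13

C (P2): min(18, -17, -12) = -17
D (P2): min(26, -48) = -48
E (P2): min(-8, 15) = -8
A (P1): max(-17, -48, -8) = -8
F (P2): min(27, 30, -18, -17) = -18
G (P2): min(-32, -19, -26) = -32
H (P2): min(-13, 4) = -13
J (P2): min(20, 22, -43) = -43
B (P1): max(-18, -32, -13, -43) = -13
Root (P2): min(-8, -13) = -13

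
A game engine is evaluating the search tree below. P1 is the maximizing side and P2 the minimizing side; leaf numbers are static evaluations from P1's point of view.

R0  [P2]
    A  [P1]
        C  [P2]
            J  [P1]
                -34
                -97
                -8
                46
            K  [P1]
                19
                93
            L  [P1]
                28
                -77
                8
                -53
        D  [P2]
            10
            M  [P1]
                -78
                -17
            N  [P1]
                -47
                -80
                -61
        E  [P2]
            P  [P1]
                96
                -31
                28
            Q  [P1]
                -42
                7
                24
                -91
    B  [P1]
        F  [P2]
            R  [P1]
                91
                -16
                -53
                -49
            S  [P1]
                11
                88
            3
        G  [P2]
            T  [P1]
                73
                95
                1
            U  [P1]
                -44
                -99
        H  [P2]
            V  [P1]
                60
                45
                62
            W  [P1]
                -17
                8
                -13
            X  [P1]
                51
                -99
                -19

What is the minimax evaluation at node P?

P (P1): max(96, -31, 28) = 96

96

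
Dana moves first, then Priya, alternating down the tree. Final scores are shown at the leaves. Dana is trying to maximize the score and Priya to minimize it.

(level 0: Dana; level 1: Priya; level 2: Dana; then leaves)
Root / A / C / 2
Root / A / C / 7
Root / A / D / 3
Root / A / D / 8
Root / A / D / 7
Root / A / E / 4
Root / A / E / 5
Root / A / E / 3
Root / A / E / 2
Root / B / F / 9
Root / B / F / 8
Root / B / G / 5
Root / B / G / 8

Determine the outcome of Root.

C (Dana): max(2, 7) = 7
D (Dana): max(3, 8, 7) = 8
E (Dana): max(4, 5, 3, 2) = 5
A (Priya): min(7, 8, 5) = 5
F (Dana): max(9, 8) = 9
G (Dana): max(5, 8) = 8
B (Priya): min(9, 8) = 8
Root (Dana): max(5, 8) = 8

8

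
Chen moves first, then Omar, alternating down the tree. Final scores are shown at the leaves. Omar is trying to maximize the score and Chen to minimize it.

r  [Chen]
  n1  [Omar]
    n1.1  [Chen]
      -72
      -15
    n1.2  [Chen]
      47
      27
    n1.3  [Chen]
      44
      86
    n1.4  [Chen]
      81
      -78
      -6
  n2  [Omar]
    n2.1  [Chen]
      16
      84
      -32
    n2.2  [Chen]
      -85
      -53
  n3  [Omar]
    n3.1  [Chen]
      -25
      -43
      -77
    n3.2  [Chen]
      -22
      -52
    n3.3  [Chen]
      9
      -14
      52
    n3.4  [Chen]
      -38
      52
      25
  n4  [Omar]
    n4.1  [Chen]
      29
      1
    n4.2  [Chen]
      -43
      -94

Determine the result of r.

n1.1 (Chen): min(-72, -15) = -72
n1.2 (Chen): min(47, 27) = 27
n1.3 (Chen): min(44, 86) = 44
n1.4 (Chen): min(81, -78, -6) = -78
n1 (Omar): max(-72, 27, 44, -78) = 44
n2.1 (Chen): min(16, 84, -32) = -32
n2.2 (Chen): min(-85, -53) = -85
n2 (Omar): max(-32, -85) = -32
n3.1 (Chen): min(-25, -43, -77) = -77
n3.2 (Chen): min(-22, -52) = -52
n3.3 (Chen): min(9, -14, 52) = -14
n3.4 (Chen): min(-38, 52, 25) = -38
n3 (Omar): max(-77, -52, -14, -38) = -14
n4.1 (Chen): min(29, 1) = 1
n4.2 (Chen): min(-43, -94) = -94
n4 (Omar): max(1, -94) = 1
r (Chen): min(44, -32, -14, 1) = -32

-32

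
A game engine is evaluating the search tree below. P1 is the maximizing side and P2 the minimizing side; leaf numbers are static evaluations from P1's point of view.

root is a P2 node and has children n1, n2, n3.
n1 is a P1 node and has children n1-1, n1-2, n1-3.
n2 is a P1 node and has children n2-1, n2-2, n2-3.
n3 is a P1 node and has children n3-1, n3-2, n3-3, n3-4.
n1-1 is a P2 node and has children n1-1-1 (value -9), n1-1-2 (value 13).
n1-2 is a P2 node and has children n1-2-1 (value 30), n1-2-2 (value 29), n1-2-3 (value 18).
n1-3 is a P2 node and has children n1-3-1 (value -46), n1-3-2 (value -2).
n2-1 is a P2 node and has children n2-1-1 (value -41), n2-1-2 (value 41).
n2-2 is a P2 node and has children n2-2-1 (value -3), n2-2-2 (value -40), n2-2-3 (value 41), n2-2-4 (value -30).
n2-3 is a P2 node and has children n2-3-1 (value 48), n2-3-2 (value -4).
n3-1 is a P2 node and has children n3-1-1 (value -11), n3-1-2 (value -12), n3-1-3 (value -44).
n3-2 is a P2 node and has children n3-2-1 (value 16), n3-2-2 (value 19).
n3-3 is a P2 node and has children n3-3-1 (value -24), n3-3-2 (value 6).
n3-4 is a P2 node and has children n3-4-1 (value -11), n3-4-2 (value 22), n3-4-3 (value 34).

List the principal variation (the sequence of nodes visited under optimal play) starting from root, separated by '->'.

root -> n2 -> n2-3 -> n2-3-2

n1-1 (P2): min(-9, 13) = -9
n1-2 (P2): min(30, 29, 18) = 18
n1-3 (P2): min(-46, -2) = -46
n1 (P1): max(-9, 18, -46) = 18
n2-1 (P2): min(-41, 41) = -41
n2-2 (P2): min(-3, -40, 41, -30) = -40
n2-3 (P2): min(48, -4) = -4
n2 (P1): max(-41, -40, -4) = -4
n3-1 (P2): min(-11, -12, -44) = -44
n3-2 (P2): min(16, 19) = 16
n3-3 (P2): min(-24, 6) = -24
n3-4 (P2): min(-11, 22, 34) = -11
n3 (P1): max(-44, 16, -24, -11) = 16
root (P2): min(18, -4, 16) = -4
At root, P2 picks n2 (lowest: -4).
At n2, P1 picks n2-3 (highest: -4).
At n2-3, P2 picks n2-3-2 (lowest: -4).
Terminal value -4.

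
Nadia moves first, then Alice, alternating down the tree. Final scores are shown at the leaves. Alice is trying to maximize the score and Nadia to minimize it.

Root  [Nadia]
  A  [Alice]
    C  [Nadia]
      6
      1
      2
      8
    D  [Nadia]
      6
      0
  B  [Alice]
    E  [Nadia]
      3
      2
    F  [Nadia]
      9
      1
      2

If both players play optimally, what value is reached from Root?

C (Nadia): min(6, 1, 2, 8) = 1
D (Nadia): min(6, 0) = 0
A (Alice): max(1, 0) = 1
E (Nadia): min(3, 2) = 2
F (Nadia): min(9, 1, 2) = 1
B (Alice): max(2, 1) = 2
Root (Nadia): min(1, 2) = 1

1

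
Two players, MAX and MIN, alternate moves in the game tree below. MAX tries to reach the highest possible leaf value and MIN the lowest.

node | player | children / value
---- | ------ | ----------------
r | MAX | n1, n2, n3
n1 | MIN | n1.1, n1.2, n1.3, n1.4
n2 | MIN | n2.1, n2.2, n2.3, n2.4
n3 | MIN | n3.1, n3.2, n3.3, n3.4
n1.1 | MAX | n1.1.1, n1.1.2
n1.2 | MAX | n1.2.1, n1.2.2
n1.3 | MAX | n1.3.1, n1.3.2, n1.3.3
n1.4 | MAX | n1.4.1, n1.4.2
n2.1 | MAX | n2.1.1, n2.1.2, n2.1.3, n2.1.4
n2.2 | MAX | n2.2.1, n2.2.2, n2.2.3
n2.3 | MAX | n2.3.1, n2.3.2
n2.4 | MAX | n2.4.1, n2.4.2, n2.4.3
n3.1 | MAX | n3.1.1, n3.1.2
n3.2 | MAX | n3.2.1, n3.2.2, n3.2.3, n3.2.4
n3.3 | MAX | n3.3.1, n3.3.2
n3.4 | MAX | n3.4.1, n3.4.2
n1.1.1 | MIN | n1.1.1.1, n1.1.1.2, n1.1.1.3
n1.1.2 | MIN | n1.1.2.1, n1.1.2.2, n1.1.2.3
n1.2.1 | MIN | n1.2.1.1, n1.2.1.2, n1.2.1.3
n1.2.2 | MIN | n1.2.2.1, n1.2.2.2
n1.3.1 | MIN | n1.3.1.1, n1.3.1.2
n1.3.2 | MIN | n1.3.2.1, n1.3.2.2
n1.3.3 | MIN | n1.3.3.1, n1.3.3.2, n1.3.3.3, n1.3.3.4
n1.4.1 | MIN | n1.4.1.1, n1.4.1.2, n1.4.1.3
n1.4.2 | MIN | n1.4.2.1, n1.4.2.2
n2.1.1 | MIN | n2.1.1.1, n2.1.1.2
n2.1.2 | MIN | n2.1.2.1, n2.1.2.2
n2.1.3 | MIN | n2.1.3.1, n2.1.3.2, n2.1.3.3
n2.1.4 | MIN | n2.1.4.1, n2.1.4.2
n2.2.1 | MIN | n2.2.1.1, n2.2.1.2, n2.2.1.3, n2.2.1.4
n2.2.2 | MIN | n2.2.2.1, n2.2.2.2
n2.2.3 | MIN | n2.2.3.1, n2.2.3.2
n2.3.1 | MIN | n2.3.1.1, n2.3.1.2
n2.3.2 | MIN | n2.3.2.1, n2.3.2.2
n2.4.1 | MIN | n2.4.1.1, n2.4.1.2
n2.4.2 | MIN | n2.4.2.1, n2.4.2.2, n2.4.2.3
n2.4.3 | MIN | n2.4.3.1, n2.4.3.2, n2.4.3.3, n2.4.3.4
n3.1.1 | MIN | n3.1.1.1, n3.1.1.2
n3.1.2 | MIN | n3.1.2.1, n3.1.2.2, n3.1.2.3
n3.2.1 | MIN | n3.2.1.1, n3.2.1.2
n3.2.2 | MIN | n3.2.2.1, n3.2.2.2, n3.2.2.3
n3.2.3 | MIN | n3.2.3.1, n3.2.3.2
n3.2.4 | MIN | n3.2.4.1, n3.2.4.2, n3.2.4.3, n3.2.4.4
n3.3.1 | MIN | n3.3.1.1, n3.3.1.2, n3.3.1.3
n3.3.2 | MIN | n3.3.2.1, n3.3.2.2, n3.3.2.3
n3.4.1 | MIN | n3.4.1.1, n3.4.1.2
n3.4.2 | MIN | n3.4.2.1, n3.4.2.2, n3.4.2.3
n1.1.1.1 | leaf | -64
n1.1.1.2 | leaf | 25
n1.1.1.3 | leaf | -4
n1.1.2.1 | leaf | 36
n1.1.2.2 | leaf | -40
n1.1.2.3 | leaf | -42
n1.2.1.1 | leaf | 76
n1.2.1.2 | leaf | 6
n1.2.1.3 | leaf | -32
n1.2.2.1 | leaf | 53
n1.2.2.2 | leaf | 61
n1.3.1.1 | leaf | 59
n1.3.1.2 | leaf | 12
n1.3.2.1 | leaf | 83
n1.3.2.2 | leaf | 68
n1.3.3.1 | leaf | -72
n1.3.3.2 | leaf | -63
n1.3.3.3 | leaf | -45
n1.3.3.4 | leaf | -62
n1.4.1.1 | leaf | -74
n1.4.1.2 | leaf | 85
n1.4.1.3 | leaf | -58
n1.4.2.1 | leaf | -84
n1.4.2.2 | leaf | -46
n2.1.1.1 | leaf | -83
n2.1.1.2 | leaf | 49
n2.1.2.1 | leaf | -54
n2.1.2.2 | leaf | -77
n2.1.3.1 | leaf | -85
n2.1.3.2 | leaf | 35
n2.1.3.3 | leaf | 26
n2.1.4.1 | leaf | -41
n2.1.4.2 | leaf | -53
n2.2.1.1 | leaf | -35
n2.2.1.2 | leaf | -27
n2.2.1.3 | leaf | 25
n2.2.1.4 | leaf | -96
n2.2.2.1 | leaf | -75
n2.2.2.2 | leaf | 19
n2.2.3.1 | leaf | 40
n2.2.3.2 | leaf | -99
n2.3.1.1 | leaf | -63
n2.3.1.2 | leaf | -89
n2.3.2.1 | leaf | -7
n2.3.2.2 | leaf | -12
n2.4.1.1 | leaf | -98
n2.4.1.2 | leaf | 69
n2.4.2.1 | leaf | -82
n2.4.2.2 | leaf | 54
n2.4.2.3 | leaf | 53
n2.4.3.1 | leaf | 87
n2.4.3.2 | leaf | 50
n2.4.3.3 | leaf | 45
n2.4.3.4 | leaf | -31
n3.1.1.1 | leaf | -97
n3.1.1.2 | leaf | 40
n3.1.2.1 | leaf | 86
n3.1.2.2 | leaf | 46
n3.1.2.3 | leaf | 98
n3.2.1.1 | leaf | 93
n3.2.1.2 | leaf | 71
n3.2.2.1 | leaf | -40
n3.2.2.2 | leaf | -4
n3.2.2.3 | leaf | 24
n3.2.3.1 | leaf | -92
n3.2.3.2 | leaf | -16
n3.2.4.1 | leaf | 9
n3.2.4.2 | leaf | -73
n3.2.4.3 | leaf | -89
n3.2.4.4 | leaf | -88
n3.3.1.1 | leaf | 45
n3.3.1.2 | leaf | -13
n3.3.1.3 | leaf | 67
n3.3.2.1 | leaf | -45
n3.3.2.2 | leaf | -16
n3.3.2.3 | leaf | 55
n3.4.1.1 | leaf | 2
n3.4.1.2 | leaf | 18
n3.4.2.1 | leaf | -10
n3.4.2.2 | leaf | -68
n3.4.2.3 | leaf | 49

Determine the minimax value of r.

-13

n1.1.1 (MIN): min(-64, 25, -4) = -64
n1.1.2 (MIN): min(36, -40, -42) = -42
n1.1 (MAX): max(-64, -42) = -42
n1.2.1 (MIN): min(76, 6, -32) = -32
n1.2.2 (MIN): min(53, 61) = 53
n1.2 (MAX): max(-32, 53) = 53
n1.3.1 (MIN): min(59, 12) = 12
n1.3.2 (MIN): min(83, 68) = 68
n1.3.3 (MIN): min(-72, -63, -45, -62) = -72
n1.3 (MAX): max(12, 68, -72) = 68
n1.4.1 (MIN): min(-74, 85, -58) = -74
n1.4.2 (MIN): min(-84, -46) = -84
n1.4 (MAX): max(-74, -84) = -74
n1 (MIN): min(-42, 53, 68, -74) = -74
n2.1.1 (MIN): min(-83, 49) = -83
n2.1.2 (MIN): min(-54, -77) = -77
n2.1.3 (MIN): min(-85, 35, 26) = -85
n2.1.4 (MIN): min(-41, -53) = -53
n2.1 (MAX): max(-83, -77, -85, -53) = -53
n2.2.1 (MIN): min(-35, -27, 25, -96) = -96
n2.2.2 (MIN): min(-75, 19) = -75
n2.2.3 (MIN): min(40, -99) = -99
n2.2 (MAX): max(-96, -75, -99) = -75
n2.3.1 (MIN): min(-63, -89) = -89
n2.3.2 (MIN): min(-7, -12) = -12
n2.3 (MAX): max(-89, -12) = -12
n2.4.1 (MIN): min(-98, 69) = -98
n2.4.2 (MIN): min(-82, 54, 53) = -82
n2.4.3 (MIN): min(87, 50, 45, -31) = -31
n2.4 (MAX): max(-98, -82, -31) = -31
n2 (MIN): min(-53, -75, -12, -31) = -75
n3.1.1 (MIN): min(-97, 40) = -97
n3.1.2 (MIN): min(86, 46, 98) = 46
n3.1 (MAX): max(-97, 46) = 46
n3.2.1 (MIN): min(93, 71) = 71
n3.2.2 (MIN): min(-40, -4, 24) = -40
n3.2.3 (MIN): min(-92, -16) = -92
n3.2.4 (MIN): min(9, -73, -89, -88) = -89
n3.2 (MAX): max(71, -40, -92, -89) = 71
n3.3.1 (MIN): min(45, -13, 67) = -13
n3.3.2 (MIN): min(-45, -16, 55) = -45
n3.3 (MAX): max(-13, -45) = -13
n3.4.1 (MIN): min(2, 18) = 2
n3.4.2 (MIN): min(-10, -68, 49) = -68
n3.4 (MAX): max(2, -68) = 2
n3 (MIN): min(46, 71, -13, 2) = -13
r (MAX): max(-74, -75, -13) = -13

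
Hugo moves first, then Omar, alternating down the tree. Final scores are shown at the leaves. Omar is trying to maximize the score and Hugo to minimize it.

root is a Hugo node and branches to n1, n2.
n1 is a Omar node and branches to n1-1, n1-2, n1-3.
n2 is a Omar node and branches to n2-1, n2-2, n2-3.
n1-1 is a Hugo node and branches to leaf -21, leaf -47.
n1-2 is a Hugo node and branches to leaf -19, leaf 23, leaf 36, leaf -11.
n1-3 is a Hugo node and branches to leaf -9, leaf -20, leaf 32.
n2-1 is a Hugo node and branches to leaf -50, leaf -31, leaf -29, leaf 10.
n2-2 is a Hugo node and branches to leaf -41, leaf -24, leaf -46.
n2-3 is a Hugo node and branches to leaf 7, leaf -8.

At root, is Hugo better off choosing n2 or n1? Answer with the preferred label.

n2-1 (Hugo): min(-50, -31, -29, 10) = -50
n2-2 (Hugo): min(-41, -24, -46) = -46
n2-3 (Hugo): min(7, -8) = -8
n2 (Omar): max(-50, -46, -8) = -8
n1-1 (Hugo): min(-21, -47) = -47
n1-2 (Hugo): min(-19, 23, 36, -11) = -19
n1-3 (Hugo): min(-9, -20, 32) = -20
n1 (Omar): max(-47, -19, -20) = -19
Hugo prefers the lower value; n2=-8, n1=-19. n1 is better since -19 < -8.

n1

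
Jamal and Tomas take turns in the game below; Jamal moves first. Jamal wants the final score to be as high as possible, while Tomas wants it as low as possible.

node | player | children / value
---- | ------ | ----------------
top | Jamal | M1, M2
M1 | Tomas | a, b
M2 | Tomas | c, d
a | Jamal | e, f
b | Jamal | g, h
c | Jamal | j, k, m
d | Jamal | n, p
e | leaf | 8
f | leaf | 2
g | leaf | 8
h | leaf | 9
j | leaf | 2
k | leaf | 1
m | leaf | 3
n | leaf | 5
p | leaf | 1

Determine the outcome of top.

8

a (Jamal): max(8, 2) = 8
b (Jamal): max(8, 9) = 9
M1 (Tomas): min(8, 9) = 8
c (Jamal): max(2, 1, 3) = 3
d (Jamal): max(5, 1) = 5
M2 (Tomas): min(3, 5) = 3
top (Jamal): max(8, 3) = 8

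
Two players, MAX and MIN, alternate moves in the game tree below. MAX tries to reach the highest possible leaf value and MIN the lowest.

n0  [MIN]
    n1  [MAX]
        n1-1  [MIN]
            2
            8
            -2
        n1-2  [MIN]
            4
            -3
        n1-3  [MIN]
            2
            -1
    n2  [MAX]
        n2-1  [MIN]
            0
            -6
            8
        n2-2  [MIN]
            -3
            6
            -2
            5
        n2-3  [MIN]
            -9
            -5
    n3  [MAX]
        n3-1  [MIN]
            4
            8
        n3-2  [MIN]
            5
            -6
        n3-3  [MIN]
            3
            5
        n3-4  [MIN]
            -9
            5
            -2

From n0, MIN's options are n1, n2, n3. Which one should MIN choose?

n1-1 (MIN): min(2, 8, -2) = -2
n1-2 (MIN): min(4, -3) = -3
n1-3 (MIN): min(2, -1) = -1
n1 (MAX): max(-2, -3, -1) = -1
n2-1 (MIN): min(0, -6, 8) = -6
n2-2 (MIN): min(-3, 6, -2, 5) = -3
n2-3 (MIN): min(-9, -5) = -9
n2 (MAX): max(-6, -3, -9) = -3
n3-1 (MIN): min(4, 8) = 4
n3-2 (MIN): min(5, -6) = -6
n3-3 (MIN): min(3, 5) = 3
n3-4 (MIN): min(-9, 5, -2) = -9
n3 (MAX): max(4, -6, 3, -9) = 4
n0 (MIN): min(-1, -3, 4) = -3
MIN at n0 wants the lowest of {n1=-1, n2=-3, n3=4}, so chooses n2.

n2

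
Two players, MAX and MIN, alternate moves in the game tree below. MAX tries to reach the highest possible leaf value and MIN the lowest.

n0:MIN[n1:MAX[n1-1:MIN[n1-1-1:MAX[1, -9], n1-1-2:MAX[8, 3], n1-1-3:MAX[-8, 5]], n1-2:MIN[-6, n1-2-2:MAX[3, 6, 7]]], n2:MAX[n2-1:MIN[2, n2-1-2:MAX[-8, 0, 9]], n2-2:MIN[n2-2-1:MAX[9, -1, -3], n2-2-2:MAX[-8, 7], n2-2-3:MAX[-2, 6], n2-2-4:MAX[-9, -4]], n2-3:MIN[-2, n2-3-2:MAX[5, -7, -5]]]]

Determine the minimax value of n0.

n1-1-1 (MAX): max(1, -9) = 1
n1-1-2 (MAX): max(8, 3) = 8
n1-1-3 (MAX): max(-8, 5) = 5
n1-1 (MIN): min(1, 8, 5) = 1
n1-2-2 (MAX): max(3, 6, 7) = 7
n1-2 (MIN): min(-6, 7) = -6
n1 (MAX): max(1, -6) = 1
n2-1-2 (MAX): max(-8, 0, 9) = 9
n2-1 (MIN): min(2, 9) = 2
n2-2-1 (MAX): max(9, -1, -3) = 9
n2-2-2 (MAX): max(-8, 7) = 7
n2-2-3 (MAX): max(-2, 6) = 6
n2-2-4 (MAX): max(-9, -4) = -4
n2-2 (MIN): min(9, 7, 6, -4) = -4
n2-3-2 (MAX): max(5, -7, -5) = 5
n2-3 (MIN): min(-2, 5) = -2
n2 (MAX): max(2, -4, -2) = 2
n0 (MIN): min(1, 2) = 1

1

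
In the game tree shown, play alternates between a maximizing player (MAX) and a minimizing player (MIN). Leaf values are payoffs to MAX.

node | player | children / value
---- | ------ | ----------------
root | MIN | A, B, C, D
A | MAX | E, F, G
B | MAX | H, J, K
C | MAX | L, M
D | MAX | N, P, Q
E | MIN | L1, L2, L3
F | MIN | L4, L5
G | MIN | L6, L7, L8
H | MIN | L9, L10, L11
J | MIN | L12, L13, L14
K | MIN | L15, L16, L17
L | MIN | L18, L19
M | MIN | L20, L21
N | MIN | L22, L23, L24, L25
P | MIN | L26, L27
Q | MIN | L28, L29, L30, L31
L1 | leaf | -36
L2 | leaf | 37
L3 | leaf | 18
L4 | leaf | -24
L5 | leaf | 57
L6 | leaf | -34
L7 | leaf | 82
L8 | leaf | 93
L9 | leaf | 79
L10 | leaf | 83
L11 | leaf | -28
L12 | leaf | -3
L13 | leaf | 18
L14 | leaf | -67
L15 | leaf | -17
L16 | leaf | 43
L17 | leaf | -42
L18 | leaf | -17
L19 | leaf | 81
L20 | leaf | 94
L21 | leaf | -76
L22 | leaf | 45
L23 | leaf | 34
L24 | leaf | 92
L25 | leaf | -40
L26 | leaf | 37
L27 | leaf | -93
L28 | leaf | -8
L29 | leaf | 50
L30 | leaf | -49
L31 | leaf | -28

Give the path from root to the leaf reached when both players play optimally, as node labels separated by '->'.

E (MIN): min(-36, 37, 18) = -36
F (MIN): min(-24, 57) = -24
G (MIN): min(-34, 82, 93) = -34
A (MAX): max(-36, -24, -34) = -24
H (MIN): min(79, 83, -28) = -28
J (MIN): min(-3, 18, -67) = -67
K (MIN): min(-17, 43, -42) = -42
B (MAX): max(-28, -67, -42) = -28
L (MIN): min(-17, 81) = -17
M (MIN): min(94, -76) = -76
C (MAX): max(-17, -76) = -17
N (MIN): min(45, 34, 92, -40) = -40
P (MIN): min(37, -93) = -93
Q (MIN): min(-8, 50, -49, -28) = -49
D (MAX): max(-40, -93, -49) = -40
root (MIN): min(-24, -28, -17, -40) = -40
At root, MIN picks D (lowest: -40).
At D, MAX picks N (highest: -40).
At N, MIN picks L25 (lowest: -40).
Terminal value -40.

root -> D -> N -> L25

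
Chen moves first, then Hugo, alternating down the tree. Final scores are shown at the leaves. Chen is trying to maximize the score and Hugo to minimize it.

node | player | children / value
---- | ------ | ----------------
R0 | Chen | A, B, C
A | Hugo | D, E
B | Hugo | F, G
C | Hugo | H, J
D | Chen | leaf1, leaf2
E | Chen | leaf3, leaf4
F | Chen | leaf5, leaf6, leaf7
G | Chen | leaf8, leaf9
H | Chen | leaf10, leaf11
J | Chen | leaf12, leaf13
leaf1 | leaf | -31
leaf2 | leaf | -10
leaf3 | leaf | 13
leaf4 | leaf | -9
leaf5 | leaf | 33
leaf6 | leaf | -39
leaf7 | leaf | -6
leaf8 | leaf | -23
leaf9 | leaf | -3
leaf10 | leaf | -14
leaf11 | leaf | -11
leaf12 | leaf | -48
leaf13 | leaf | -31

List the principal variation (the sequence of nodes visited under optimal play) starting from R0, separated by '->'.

D (Chen): max(-31, -10) = -10
E (Chen): max(13, -9) = 13
A (Hugo): min(-10, 13) = -10
F (Chen): max(33, -39, -6) = 33
G (Chen): max(-23, -3) = -3
B (Hugo): min(33, -3) = -3
H (Chen): max(-14, -11) = -11
J (Chen): max(-48, -31) = -31
C (Hugo): min(-11, -31) = -31
R0 (Chen): max(-10, -3, -31) = -3
At R0, Chen picks B (highest: -3).
At B, Hugo picks G (lowest: -3).
At G, Chen picks leaf9 (highest: -3).
Terminal value -3.

R0 -> B -> G -> leaf9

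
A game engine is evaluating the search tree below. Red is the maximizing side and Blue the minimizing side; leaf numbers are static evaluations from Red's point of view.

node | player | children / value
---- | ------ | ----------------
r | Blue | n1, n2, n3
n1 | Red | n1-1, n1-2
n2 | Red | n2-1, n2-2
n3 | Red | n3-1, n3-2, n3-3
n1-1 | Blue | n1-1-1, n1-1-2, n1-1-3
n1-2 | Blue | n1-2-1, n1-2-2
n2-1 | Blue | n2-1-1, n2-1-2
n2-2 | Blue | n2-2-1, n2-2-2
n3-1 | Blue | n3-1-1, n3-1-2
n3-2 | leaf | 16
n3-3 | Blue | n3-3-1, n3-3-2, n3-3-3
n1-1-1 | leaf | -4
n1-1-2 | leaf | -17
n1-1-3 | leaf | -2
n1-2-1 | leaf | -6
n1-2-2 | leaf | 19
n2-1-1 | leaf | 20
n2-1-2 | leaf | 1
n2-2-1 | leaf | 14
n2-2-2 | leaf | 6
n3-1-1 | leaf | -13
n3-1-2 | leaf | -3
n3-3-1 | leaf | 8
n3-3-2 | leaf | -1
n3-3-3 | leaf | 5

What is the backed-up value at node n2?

n2-1 (Blue): min(20, 1) = 1
n2-2 (Blue): min(14, 6) = 6
n2 (Red): max(1, 6) = 6

6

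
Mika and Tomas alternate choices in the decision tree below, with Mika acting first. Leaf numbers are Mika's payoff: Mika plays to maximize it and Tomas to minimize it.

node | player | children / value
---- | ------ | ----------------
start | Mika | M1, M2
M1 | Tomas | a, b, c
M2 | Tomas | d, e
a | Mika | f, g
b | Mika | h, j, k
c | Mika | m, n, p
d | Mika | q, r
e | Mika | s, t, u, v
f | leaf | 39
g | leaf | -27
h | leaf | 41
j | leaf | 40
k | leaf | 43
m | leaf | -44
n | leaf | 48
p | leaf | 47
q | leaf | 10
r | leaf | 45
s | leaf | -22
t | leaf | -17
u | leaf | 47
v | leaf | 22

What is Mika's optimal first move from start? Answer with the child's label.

M2

a (Mika): max(39, -27) = 39
b (Mika): max(41, 40, 43) = 43
c (Mika): max(-44, 48, 47) = 48
M1 (Tomas): min(39, 43, 48) = 39
d (Mika): max(10, 45) = 45
e (Mika): max(-22, -17, 47, 22) = 47
M2 (Tomas): min(45, 47) = 45
start (Mika): max(39, 45) = 45
Mika at start wants the highest of {M1=39, M2=45}, so chooses M2.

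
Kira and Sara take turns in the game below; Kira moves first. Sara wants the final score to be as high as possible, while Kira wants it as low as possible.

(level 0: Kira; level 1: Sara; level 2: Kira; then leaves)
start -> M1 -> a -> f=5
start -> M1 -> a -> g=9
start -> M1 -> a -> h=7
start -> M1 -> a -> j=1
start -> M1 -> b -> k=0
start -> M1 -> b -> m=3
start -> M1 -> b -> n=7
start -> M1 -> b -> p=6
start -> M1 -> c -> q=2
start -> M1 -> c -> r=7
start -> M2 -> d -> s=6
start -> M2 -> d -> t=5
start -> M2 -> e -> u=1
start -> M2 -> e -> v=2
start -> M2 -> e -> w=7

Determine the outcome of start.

a (Kira): min(5, 9, 7, 1) = 1
b (Kira): min(0, 3, 7, 6) = 0
c (Kira): min(2, 7) = 2
M1 (Sara): max(1, 0, 2) = 2
d (Kira): min(6, 5) = 5
e (Kira): min(1, 2, 7) = 1
M2 (Sara): max(5, 1) = 5
start (Kira): min(2, 5) = 2

2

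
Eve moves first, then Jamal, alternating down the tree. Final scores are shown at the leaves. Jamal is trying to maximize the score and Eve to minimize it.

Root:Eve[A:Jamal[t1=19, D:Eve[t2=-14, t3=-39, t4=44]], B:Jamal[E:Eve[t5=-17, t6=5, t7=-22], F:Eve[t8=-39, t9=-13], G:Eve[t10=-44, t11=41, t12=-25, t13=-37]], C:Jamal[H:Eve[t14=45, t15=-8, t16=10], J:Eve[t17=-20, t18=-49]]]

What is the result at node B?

-22

E (Eve): min(-17, 5, -22) = -22
F (Eve): min(-39, -13) = -39
G (Eve): min(-44, 41, -25, -37) = -44
B (Jamal): max(-22, -39, -44) = -22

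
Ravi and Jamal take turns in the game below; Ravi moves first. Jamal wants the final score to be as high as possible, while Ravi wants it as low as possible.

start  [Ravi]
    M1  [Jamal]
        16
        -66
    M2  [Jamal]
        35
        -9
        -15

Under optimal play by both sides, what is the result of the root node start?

16

M1 (Jamal): max(16, -66) = 16
M2 (Jamal): max(35, -9, -15) = 35
start (Ravi): min(16, 35) = 16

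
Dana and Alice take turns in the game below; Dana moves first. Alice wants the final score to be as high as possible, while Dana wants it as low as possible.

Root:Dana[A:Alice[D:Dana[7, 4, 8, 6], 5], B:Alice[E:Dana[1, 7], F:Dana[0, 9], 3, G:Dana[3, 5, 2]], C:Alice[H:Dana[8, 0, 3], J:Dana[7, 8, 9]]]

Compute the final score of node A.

5

D (Dana): min(7, 4, 8, 6) = 4
A (Alice): max(4, 5) = 5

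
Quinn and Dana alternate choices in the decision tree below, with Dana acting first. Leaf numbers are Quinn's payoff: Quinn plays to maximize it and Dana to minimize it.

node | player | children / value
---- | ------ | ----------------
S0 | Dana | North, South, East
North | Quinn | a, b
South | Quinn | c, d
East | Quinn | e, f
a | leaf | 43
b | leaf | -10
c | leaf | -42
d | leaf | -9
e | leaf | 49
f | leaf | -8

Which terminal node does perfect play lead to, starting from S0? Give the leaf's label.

d

North (Quinn): max(43, -10) = 43
South (Quinn): max(-42, -9) = -9
East (Quinn): max(49, -8) = 49
S0 (Dana): min(43, -9, 49) = -9
At S0, Dana picks South (lowest: -9).
At South, Quinn picks d (highest: -9).
Terminal value -9.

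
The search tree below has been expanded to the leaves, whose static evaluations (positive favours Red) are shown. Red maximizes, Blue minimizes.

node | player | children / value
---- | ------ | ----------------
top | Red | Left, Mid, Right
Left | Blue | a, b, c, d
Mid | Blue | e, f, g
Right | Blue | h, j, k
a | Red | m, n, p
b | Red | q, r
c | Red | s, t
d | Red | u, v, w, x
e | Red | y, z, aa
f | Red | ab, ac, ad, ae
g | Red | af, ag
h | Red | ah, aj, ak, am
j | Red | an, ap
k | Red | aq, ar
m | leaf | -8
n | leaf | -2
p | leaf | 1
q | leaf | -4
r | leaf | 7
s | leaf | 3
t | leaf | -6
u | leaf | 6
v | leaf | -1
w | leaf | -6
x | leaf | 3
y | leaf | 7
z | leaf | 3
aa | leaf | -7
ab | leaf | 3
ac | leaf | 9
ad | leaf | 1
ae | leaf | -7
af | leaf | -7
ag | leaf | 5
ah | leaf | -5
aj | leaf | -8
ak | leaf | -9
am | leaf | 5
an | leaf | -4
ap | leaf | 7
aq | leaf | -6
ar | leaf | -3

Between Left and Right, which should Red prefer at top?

Left

a (Red): max(-8, -2, 1) = 1
b (Red): max(-4, 7) = 7
c (Red): max(3, -6) = 3
d (Red): max(6, -1, -6, 3) = 6
Left (Blue): min(1, 7, 3, 6) = 1
h (Red): max(-5, -8, -9, 5) = 5
j (Red): max(-4, 7) = 7
k (Red): max(-6, -3) = -3
Right (Blue): min(5, 7, -3) = -3
Red prefers the higher value; Left=1, Right=-3. Left is better since 1 > -3.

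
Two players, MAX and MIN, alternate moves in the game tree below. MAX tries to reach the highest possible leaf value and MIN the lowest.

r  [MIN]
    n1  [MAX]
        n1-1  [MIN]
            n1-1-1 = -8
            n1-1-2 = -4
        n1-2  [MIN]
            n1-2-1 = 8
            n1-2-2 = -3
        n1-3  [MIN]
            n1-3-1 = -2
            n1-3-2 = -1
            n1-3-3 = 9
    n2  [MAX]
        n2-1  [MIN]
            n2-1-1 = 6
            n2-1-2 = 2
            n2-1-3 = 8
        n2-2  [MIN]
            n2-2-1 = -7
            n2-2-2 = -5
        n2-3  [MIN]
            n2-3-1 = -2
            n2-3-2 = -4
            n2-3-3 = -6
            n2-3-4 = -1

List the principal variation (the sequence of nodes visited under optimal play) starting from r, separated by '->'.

r -> n1 -> n1-3 -> n1-3-1

n1-1 (MIN): min(-8, -4) = -8
n1-2 (MIN): min(8, -3) = -3
n1-3 (MIN): min(-2, -1, 9) = -2
n1 (MAX): max(-8, -3, -2) = -2
n2-1 (MIN): min(6, 2, 8) = 2
n2-2 (MIN): min(-7, -5) = -7
n2-3 (MIN): min(-2, -4, -6, -1) = -6
n2 (MAX): max(2, -7, -6) = 2
r (MIN): min(-2, 2) = -2
At r, MIN picks n1 (lowest: -2).
At n1, MAX picks n1-3 (highest: -2).
At n1-3, MIN picks n1-3-1 (lowest: -2).
Terminal value -2.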